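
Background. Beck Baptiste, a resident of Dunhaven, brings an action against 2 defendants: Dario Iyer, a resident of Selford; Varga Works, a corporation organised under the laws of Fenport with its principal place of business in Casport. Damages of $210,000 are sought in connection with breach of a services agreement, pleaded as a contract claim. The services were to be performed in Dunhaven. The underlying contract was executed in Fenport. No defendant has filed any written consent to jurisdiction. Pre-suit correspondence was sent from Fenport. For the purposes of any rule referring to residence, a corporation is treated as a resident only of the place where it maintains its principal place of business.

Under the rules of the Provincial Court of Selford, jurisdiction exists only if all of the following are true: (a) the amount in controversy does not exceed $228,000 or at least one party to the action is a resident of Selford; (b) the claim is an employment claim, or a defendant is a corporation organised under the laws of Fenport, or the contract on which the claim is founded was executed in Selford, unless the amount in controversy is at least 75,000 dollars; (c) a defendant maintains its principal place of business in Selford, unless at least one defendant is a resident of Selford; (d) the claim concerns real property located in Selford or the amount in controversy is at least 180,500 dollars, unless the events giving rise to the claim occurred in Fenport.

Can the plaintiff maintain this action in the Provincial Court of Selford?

The Provincial Court of Selford:
  (a) The amount in controversy is $210,000, within the 228,000 dollars ceiling — that alternative is enough. Met.
  (b) Varga Works is organised under the laws of Fenport, so one alternative holds. Satisfied.
  (c) The corporate defendant(s) have their principal place of business in Casport, not Selford. However, Dario Iyer resides in Selford, so the 'unless' proviso supplies this condition. Satisfied.
  (d) The amount in controversy is 210,000 dollars, which meets the $180,500 floor, so this disjunct is met. Satisfied.
  → Every requirement is satisfied — jurisdiction.

Yes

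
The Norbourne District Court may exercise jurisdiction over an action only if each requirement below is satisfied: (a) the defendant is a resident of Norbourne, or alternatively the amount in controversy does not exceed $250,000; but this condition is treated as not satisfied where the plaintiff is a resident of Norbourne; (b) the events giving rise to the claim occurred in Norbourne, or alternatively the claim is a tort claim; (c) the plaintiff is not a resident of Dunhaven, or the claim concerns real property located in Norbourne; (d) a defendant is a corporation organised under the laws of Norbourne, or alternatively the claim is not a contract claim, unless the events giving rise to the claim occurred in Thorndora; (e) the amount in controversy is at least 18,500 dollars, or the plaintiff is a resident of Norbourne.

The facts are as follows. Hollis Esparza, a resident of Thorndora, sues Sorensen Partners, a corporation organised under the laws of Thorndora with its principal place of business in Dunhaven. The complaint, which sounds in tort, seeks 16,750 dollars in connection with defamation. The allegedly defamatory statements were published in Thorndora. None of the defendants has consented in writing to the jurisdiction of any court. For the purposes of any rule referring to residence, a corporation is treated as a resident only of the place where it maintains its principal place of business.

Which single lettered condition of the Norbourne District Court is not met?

The Norbourne District Court:
  (a) The amount in controversy is USD 16,750, within the USD 250,000 ceiling, so one alternative holds. The exception is not triggered, since the plaintiff resides in Thorndora, not Norbourne. Met.
  (b) The claim is a tort claim, which satisfies one of the alternatives. Condition met.
  (c) The plaintiff resides in Thorndora, which is not Dunhaven, which satisfies one of the alternatives. Condition met.
  (d) The claim is a tort claim, not a contract claim — that alternative is enough. Condition met.
  (e) The amount in controversy is 16,750 dollars, below the 18,500 dollars floor; the plaintiff resides in Thorndora, not Norbourne — no alternative holds. Condition not met.
Only condition (e) fails.

(e)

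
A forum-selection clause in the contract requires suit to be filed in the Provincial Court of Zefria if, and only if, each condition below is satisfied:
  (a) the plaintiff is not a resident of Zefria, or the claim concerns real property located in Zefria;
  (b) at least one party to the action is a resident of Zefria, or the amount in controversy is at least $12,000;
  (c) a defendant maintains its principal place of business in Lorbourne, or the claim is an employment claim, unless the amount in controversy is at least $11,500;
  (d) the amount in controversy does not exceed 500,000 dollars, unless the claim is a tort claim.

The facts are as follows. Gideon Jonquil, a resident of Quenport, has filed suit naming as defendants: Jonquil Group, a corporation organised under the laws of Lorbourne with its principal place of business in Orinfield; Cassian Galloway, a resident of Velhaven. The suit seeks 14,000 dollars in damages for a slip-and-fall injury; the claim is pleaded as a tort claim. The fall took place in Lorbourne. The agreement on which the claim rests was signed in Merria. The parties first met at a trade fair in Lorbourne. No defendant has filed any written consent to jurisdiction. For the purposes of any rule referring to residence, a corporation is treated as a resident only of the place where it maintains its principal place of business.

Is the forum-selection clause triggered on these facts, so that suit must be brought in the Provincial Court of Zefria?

The Provincial Court of Zefria:
  (a) The plaintiff resides in Quenport, which is not Zefria — that alternative is enough. Condition met.
  (b) The amount in controversy is $14,000, which meets the 12,000 dollars floor, so this disjunct is met. Met.
  (c) The corporate defendant(s) have their principal place of business in Orinfield, not Lorbourne; the claim is a tort claim, not an employment claim — none of the alternatives is met. But the amount in controversy is $14,000, which meets the 11,500 dollars floor, and the 'unless' clause therefore excuses the requirement. Satisfied.
  (d) The amount in controversy is $14,000, within the USD 500,000 ceiling. Condition met.
  → The clause applies.

Yes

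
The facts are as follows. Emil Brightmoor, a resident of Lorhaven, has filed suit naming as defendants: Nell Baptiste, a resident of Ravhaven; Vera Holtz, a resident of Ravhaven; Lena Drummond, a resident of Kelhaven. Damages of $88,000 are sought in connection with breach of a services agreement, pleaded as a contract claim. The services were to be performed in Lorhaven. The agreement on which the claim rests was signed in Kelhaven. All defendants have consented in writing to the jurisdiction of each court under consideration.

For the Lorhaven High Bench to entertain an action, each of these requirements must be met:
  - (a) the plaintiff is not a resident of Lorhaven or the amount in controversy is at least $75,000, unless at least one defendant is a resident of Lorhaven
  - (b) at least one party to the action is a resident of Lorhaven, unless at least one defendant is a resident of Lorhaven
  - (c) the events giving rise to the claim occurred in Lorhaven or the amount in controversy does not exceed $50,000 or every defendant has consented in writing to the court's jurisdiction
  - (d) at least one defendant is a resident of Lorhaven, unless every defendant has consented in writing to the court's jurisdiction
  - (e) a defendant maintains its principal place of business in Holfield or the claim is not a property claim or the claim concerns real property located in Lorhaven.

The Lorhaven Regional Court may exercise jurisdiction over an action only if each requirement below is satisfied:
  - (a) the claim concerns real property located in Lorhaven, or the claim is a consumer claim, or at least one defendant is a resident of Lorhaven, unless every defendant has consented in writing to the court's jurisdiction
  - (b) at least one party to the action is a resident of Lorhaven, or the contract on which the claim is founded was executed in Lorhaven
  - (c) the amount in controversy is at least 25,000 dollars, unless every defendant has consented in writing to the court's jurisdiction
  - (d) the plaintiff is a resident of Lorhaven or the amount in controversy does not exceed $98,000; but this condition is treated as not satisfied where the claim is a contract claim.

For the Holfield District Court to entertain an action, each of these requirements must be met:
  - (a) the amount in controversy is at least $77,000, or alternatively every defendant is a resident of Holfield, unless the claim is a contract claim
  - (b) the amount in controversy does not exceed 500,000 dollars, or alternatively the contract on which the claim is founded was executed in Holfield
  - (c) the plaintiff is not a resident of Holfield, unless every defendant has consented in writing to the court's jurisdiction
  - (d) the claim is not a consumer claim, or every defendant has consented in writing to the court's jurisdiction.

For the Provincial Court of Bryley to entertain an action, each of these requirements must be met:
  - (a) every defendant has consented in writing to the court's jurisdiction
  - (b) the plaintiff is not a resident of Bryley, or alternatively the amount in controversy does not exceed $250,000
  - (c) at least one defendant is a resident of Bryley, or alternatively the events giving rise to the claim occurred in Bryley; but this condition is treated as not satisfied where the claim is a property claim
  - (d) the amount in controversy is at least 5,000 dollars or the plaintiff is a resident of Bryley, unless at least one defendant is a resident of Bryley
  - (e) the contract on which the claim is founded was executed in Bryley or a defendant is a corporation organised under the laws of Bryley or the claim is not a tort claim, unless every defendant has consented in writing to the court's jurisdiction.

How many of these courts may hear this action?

The Lorhaven High Bench:
  (a) The amount in controversy is USD 88,000, which meets the 75,000 dollars floor — that alternative is enough. Met.
  (b) Emil Brightmoor resides in Lorhaven. Condition met.
  (c) The operative events occurred in Lorhaven, which satisfies one of the alternatives. Met.
  (d) No defendant resides in Lorhaven (they reside in Ravhaven, Ravhaven, Kelhaven). But every defendant has filed written consent, and the 'unless' clause therefore excuses the requirement. Met.
  (e) The claim is a contract claim, not a property claim, so one alternative holds. Satisfied.
  → Every requirement is satisfied — jurisdiction.
The Lorhaven Regional Court:
  (a) The claim does not concern real property; the claim is a contract claim, not a consumer claim; no defendant resides in Lorhaven (they reside in Ravhaven, Ravhaven, Kelhaven) — none of the alternatives is met. However, every defendant has filed written consent, so the 'unless' proviso supplies this condition. Condition met.
  (b) Emil Brightmoor resides in Lorhaven — that alternative is enough. Satisfied.
  (c) The amount in controversy is $88,000, which meets the $25,000 floor. Condition met.
  (d) The plaintiff resides in Lorhaven, so one alternative holds. However, the claim is a contract claim, which falls within the stated exception and so defeats the condition. Condition not met.
  → At least one condition fails; no jurisdiction.
The Holfield District Court:
  (a) The amount in controversy is 88,000 dollars, which meets the $77,000 floor, so one alternative holds. Satisfied.
  (b) The amount in controversy is $88,000, within the USD 500,000 ceiling, so this disjunct is met. Satisfied.
  (c) The plaintiff resides in Lorhaven, which is not Holfield. Condition met.
  (d) The claim is a contract claim, not a consumer claim — that alternative is enough. Condition met.
  → Every requirement is satisfied — jurisdiction.
The Provincial Court of Bryley:
  (a) Every defendant has filed written consent. Satisfied.
  (b) The plaintiff resides in Lorhaven, which is not Bryley, which satisfies one of the alternatives. Satisfied.
  (c) No defendant resides in Bryley (they reside in Ravhaven, Ravhaven, Kelhaven); the operative events occurred in Lorhaven, not Bryley — none of the alternatives is met. Not satisfied.
  (d) The amount in controversy is USD 88,000, which meets the 5,000 dollars floor, which satisfies one of the alternatives. Condition met.
  (e) The claim is a contract claim, not a tort claim, so one alternative holds. Met.
  → At least one condition fails; no jurisdiction.
Courts with jurisdiction: the Lorhaven High Bench, the Holfield District Court — 2 in total.

2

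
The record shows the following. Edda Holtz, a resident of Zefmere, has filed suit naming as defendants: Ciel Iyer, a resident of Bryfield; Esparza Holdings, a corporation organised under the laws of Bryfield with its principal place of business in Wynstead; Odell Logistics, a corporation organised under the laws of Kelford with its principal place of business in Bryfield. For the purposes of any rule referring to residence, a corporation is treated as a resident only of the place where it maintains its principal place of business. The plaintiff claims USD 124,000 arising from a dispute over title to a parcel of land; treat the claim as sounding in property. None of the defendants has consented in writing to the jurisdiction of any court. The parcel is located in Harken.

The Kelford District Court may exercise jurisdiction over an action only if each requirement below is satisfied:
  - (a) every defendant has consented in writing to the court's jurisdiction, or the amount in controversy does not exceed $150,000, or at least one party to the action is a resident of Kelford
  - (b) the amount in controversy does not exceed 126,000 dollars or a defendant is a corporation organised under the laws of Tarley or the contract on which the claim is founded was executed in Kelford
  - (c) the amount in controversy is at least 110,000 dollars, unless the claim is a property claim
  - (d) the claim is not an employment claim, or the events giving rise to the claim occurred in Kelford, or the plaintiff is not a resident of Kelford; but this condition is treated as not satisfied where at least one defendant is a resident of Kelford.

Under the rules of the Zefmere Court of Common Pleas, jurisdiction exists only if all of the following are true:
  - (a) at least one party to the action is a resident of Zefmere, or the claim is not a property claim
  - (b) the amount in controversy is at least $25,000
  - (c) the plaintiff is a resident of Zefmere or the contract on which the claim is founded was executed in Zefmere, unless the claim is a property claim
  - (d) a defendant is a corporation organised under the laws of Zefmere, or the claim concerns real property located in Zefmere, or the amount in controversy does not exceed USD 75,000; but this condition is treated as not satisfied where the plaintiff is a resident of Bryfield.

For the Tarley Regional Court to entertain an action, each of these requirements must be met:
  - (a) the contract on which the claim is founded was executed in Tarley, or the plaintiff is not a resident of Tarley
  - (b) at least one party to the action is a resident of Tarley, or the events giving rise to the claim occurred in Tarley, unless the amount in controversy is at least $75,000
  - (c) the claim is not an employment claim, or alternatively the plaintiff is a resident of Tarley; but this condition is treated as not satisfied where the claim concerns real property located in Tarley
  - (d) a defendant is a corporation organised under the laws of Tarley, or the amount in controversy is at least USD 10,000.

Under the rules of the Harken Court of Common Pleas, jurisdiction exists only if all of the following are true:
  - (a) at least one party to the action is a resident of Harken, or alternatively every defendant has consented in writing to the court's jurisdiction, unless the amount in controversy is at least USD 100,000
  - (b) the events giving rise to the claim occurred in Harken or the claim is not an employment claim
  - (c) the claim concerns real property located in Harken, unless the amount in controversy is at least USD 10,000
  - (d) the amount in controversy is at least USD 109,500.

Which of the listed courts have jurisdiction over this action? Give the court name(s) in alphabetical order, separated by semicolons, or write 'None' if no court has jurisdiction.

the Harken Court of Common Pleas; the Kelford District Court; the Tarley Regional Court

The Kelford District Court:
  (a) The amount in controversy is 124,000 dollars, within the USD 150,000 ceiling — that alternative is enough. Satisfied.
  (b) The amount in controversy is $124,000, within the USD 126,000 ceiling, so this disjunct is met. Met.
  (c) The amount in controversy is $124,000, which meets the 110,000 dollars floor. Condition met.
  (d) The claim is a property claim, not an employment claim, which satisfies one of the alternatives. The exception is not triggered, since no defendant resides in Kelford (they reside in Bryfield, Wynstead, Bryfield). Satisfied.
  → The court has jurisdiction.
The Zefmere Court of Common Pleas:
  (a) Edda Holtz resides in Zefmere — that alternative is enough. Met.
  (b) The amount in controversy is USD 124,000, which meets the USD 25,000 floor. Condition met.
  (c) The plaintiff resides in Zefmere, so one alternative holds. Met.
  (d) The corporate defendant(s) are organised in Bryfield, Kelford, not Zefmere; the property lies in Harken, not Zefmere; the amount in controversy is $124,000, above the USD 75,000 ceiling — no alternative holds. Condition not met.
  → At least one condition fails; no jurisdiction.
The Tarley Regional Court:
  (a) The plaintiff resides in Zefmere, which is not Tarley — that alternative is enough. Condition met.
  (b) No party resides in Tarley; the operative events occurred in Harken, not Tarley — no alternative holds. However, the amount in controversy is 124,000 dollars, which meets the 75,000 dollars floor, so the 'unless' proviso supplies this condition. Condition met.
  (c) The claim is a property claim, not an employment claim, so one alternative holds. And the carve-out is inapplicable — the property lies in Harken, not Tarley. Met.
  (d) The amount in controversy is USD 124,000, which meets the USD 10,000 floor — that alternative is enough. Satisfied.
  → All conditions met; jurisdiction exists.
The Harken Court of Common Pleas:
  (a) No party resides in Harken; no such written consent has been filed — none of the alternatives is met. The proviso rescues it, though: the amount in controversy is 124,000 dollars, which meets the 100,000 dollars floor. Satisfied.
  (b) The operative events occurred in Harken, so this disjunct is met. Satisfied.
  (c) The property lies in Harken. Condition met.
  (d) The amount in controversy is 124,000 dollars, which meets the $109,500 floor. Met.
  → All conditions met; jurisdiction exists.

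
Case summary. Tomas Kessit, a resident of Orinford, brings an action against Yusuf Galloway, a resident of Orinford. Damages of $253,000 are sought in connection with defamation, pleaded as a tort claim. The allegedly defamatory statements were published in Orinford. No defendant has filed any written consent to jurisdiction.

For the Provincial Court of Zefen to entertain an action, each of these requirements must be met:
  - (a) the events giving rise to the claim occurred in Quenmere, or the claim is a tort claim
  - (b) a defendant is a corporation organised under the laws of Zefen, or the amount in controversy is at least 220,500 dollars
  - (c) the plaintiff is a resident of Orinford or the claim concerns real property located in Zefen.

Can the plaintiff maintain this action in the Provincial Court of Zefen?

Yes

The Provincial Court of Zefen:
  (a) The claim is a tort claim, so this disjunct is met. Met.
  (b) The amount in controversy is $253,000, which meets the USD 220,500 floor, which satisfies one of the alternatives. Condition met.
  (c) The plaintiff resides in Orinford, which satisfies one of the alternatives. Satisfied.
  → The court has jurisdiction.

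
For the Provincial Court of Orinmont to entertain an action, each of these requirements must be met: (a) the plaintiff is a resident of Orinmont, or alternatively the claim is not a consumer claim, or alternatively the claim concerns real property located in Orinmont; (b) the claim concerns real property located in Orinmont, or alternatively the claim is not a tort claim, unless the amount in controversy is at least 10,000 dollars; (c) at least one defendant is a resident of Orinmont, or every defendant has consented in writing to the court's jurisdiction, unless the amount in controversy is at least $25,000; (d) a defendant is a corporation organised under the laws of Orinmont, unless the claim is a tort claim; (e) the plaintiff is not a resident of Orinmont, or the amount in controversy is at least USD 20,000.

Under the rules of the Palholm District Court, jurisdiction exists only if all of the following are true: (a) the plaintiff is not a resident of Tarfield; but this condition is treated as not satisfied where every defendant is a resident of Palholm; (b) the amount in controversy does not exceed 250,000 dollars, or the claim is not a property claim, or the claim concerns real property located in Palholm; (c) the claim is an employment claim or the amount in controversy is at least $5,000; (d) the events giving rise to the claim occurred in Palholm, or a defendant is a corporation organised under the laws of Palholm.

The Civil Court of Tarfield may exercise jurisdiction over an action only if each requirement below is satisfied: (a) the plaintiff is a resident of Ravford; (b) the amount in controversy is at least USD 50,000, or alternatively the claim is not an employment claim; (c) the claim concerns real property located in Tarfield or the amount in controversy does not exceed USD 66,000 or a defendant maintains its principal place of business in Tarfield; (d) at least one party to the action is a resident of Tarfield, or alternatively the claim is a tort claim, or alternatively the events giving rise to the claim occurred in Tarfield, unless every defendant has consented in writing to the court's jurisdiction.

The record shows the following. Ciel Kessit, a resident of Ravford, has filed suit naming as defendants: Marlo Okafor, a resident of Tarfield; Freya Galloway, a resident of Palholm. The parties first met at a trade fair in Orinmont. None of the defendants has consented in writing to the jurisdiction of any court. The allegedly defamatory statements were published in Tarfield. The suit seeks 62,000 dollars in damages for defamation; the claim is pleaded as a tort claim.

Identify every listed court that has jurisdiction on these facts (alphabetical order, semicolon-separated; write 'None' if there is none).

The Provincial Court of Orinmont:
  (a) The claim is a tort claim, not a consumer claim — that alternative is enough. Satisfied.
  (b) The claim does not concern real property; the claim is a tort claim — none of the alternatives is met. But the amount in controversy is 62,000 dollars, which meets the 10,000 dollars floor, and the 'unless' clause therefore excuses the requirement. Satisfied.
  (c) No defendant resides in Orinmont (they reside in Tarfield, Palholm); no such written consent has been filed — no alternative holds. But the amount in controversy is USD 62,000, which meets the USD 25,000 floor, and the 'unless' clause therefore excuses the requirement. Condition met.
  (d) No defendant is a corporation. But the claim is a tort claim, and the 'unless' clause therefore excuses the requirement. Satisfied.
  (e) The plaintiff resides in Ravford, which is not Orinmont, which satisfies one of the alternatives. Satisfied.
  → The court has jurisdiction.
The Palholm District Court:
  (a) The plaintiff resides in Ravford, which is not Tarfield. The carve-out does not apply: the defendants reside as follows — Marlo Okafor in Tarfield, Freya Galloway in Palholm — not all in Palholm. Condition met.
  (b) The amount in controversy is 62,000 dollars, within the 250,000 dollars ceiling, so this disjunct is met. Satisfied.
  (c) The amount in controversy is 62,000 dollars, which meets the $5,000 floor, so one alternative holds. Met.
  (d) The operative events occurred in Tarfield, not Palholm; no defendant is a corporation — every alternative fails. Condition not met.
  → The court lacks jurisdiction.
The Civil Court of Tarfield:
  (a) The plaintiff resides in Ravford. Condition met.
  (b) The amount in controversy is $62,000, which meets the USD 50,000 floor, so one alternative holds. Satisfied.
  (c) The amount in controversy is $62,000, within the 66,000 dollars ceiling, which satisfies one of the alternatives. Satisfied.
  (d) Marlo Okafor resides in Tarfield, so one alternative holds. Satisfied.
  → All conditions met; jurisdiction exists.

the Civil Court of Tarfield; the Provincial Court of Orinmont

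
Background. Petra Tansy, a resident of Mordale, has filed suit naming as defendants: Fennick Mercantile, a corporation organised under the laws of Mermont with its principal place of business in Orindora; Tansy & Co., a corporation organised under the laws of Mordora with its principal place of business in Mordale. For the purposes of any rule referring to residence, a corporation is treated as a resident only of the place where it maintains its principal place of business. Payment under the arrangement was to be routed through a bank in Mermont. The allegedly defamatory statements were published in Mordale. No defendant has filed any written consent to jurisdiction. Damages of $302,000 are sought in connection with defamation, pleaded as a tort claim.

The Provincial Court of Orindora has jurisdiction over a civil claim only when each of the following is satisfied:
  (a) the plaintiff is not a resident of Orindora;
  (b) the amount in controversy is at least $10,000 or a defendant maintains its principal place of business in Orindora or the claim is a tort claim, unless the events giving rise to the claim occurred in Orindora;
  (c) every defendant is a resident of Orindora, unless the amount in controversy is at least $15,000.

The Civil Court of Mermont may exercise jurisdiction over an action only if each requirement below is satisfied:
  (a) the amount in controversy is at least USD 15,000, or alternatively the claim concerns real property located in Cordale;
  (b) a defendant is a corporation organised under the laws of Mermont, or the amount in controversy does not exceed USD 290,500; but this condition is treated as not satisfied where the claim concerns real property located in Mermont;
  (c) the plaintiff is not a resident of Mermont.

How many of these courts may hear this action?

2

The Provincial Court of Orindora:
  (a) The plaintiff resides in Mordale, which is not Orindora. Satisfied.
  (b) The amount in controversy is $302,000, which meets the USD 10,000 floor, so one alternative holds. Satisfied.
  (c) The defendants reside as follows — Fennick Mercantile in Orindora, Tansy & Co. in Mordale — not all in Orindora. But the amount in controversy is 302,000 dollars, which meets the USD 15,000 floor, and the 'unless' clause therefore excuses the requirement. Met.
  → Jurisdiction lies.
The Civil Court of Mermont:
  (a) The amount in controversy is $302,000, which meets the $15,000 floor, which satisfies one of the alternatives. Condition met.
  (b) Fennick Mercantile is organised under the laws of Mermont — that alternative is enough. The carve-out does not apply: the claim does not concern real property. Met.
  (c) The plaintiff resides in Mordale, which is not Mermont. Condition met.
  → Jurisdiction lies.
Courts with jurisdiction: the Provincial Court of Orindora, the Civil Court of Mermont — 2 in total.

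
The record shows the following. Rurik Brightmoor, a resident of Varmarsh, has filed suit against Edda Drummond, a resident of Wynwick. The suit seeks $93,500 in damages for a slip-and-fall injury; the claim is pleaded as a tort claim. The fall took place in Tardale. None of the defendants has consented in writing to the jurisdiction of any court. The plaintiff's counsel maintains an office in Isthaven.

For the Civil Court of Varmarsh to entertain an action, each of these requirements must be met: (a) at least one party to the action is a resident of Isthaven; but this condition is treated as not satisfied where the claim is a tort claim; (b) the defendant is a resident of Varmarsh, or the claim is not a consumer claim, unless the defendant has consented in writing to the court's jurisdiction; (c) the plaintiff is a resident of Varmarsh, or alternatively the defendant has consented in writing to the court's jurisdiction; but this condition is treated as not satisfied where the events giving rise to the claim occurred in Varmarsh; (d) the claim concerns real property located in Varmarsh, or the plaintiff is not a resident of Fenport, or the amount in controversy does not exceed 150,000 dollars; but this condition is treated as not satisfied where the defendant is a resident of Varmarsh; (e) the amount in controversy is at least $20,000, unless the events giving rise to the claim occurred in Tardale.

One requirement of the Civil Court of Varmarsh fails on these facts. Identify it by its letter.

(a)

The Civil Court of Varmarsh:
  (a) No party resides in Isthaven. Fails.
  (b) The claim is a tort claim, not a consumer claim, so this disjunct is met. Met.
  (c) The plaintiff resides in Varmarsh — that alternative is enough. The exception is not triggered, since the operative events occurred in Tardale, not Varmarsh. Met.
  (d) The plaintiff resides in Varmarsh, which is not Fenport, so this disjunct is met. The exception is not triggered, since the defendant resides in Wynwick, not Varmarsh. Satisfied.
  (e) The amount in controversy is 93,500 dollars, which meets the 20,000 dollars floor. Satisfied.
Only condition (a) fails.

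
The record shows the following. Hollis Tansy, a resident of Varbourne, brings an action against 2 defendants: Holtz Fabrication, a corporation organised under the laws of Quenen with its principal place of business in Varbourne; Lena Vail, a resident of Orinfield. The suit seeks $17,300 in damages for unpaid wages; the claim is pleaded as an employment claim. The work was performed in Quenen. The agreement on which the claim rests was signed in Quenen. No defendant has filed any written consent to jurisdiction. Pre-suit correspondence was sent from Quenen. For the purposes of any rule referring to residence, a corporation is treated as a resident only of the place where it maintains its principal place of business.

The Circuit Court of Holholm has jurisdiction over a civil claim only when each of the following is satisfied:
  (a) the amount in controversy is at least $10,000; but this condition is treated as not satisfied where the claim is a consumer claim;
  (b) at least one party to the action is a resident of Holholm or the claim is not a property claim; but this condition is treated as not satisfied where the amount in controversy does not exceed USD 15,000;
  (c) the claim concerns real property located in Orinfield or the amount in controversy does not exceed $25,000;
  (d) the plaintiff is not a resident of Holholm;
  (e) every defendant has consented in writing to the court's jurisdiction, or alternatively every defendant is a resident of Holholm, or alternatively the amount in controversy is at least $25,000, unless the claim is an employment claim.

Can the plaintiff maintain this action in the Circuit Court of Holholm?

The Circuit Court of Holholm:
  (a) The amount in controversy is $17,300, which meets the 10,000 dollars floor. The exception is not triggered, since the claim is an employment claim, not a consumer claim. Satisfied.
  (b) The claim is an employment claim, not a property claim, which satisfies one of the alternatives. The carve-out does not apply: the amount in controversy is $17,300, above the USD 15,000 ceiling. Met.
  (c) The amount in controversy is USD 17,300, within the USD 25,000 ceiling, so one alternative holds. Satisfied.
  (d) The plaintiff resides in Varbourne, which is not Holholm. Condition met.
  (e) No such written consent has been filed; the defendants reside as follows — Holtz Fabrication in Varbourne, Lena Vail in Orinfield — not all in Holholm; the amount in controversy is $17,300, below the 25,000 dollars floor — none of the alternatives is met. The proviso rescues it, though: the claim is an employment claim. Satisfied.
  → Every requirement is satisfied — jurisdiction.

Yes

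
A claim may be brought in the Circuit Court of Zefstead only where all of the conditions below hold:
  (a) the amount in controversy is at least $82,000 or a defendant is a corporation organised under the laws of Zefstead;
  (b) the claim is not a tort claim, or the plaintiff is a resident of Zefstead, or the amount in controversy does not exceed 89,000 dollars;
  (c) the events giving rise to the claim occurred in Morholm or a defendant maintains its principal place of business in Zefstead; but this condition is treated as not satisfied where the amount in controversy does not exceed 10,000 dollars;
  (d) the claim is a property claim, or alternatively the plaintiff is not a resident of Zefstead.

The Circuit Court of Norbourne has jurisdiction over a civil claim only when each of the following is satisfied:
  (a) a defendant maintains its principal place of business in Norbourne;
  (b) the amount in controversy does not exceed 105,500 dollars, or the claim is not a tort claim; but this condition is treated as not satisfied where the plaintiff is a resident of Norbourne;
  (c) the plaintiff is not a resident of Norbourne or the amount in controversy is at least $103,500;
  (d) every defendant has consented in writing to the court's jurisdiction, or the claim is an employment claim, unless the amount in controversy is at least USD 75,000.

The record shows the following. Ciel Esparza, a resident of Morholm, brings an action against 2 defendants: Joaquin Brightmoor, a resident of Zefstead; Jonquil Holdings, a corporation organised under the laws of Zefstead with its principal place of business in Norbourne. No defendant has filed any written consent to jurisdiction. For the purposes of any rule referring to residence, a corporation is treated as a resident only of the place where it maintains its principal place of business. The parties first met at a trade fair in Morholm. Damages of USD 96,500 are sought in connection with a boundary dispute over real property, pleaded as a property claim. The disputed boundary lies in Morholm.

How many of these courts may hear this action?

2

The Circuit Court of Zefstead:
  (a) The amount in controversy is $96,500, which meets the $82,000 floor, so one alternative holds. Met.
  (b) The claim is a property claim, not a tort claim, so one alternative holds. Met.
  (c) The operative events occurred in Morholm — that alternative is enough. The carve-out does not apply: the amount in controversy is $96,500, above the 10,000 dollars ceiling. Satisfied.
  (d) The claim is a property claim, which satisfies one of the alternatives. Met.
  → Jurisdiction lies.
The Circuit Court of Norbourne:
  (a) Jonquil Holdings has its principal place of business in Norbourne. Met.
  (b) The amount in controversy is 96,500 dollars, within the $105,500 ceiling — that alternative is enough. The carve-out does not apply: the plaintiff resides in Morholm, not Norbourne. Condition met.
  (c) The plaintiff resides in Morholm, which is not Norbourne, so one alternative holds. Met.
  (d) No such written consent has been filed; the claim is a property claim, not an employment claim — none of the alternatives is met. The proviso rescues it, though: the amount in controversy is $96,500, which meets the USD 75,000 floor. Satisfied.
  → Jurisdiction lies.
Courts with jurisdiction: the Circuit Court of Zefstead, the Circuit Court of Norbourne — 2 in total.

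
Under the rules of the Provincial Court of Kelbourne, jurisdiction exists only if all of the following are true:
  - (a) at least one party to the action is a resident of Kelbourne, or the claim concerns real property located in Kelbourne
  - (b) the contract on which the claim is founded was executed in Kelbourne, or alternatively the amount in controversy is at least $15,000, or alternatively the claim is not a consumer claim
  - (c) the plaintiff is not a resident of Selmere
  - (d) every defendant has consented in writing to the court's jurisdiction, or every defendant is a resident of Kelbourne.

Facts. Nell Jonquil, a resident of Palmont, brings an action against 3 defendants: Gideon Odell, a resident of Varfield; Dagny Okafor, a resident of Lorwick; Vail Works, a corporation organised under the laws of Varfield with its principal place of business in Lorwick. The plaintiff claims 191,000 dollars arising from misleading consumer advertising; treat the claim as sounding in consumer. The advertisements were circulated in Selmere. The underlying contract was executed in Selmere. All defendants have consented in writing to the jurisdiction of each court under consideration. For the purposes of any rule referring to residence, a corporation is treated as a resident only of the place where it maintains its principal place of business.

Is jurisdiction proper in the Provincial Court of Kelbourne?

The Provincial Court of Kelbourne:
  (a) No party resides in Kelbourne; the claim does not concern real property — every alternative fails. Not met.
  (b) The amount in controversy is $191,000, which meets the USD 15,000 floor — that alternative is enough. Condition met.
  (c) The plaintiff resides in Palmont, which is not Selmere. Satisfied.
  (d) Every defendant has filed written consent, which satisfies one of the alternatives. Condition met.
  → At least one condition fails; no jurisdiction.

No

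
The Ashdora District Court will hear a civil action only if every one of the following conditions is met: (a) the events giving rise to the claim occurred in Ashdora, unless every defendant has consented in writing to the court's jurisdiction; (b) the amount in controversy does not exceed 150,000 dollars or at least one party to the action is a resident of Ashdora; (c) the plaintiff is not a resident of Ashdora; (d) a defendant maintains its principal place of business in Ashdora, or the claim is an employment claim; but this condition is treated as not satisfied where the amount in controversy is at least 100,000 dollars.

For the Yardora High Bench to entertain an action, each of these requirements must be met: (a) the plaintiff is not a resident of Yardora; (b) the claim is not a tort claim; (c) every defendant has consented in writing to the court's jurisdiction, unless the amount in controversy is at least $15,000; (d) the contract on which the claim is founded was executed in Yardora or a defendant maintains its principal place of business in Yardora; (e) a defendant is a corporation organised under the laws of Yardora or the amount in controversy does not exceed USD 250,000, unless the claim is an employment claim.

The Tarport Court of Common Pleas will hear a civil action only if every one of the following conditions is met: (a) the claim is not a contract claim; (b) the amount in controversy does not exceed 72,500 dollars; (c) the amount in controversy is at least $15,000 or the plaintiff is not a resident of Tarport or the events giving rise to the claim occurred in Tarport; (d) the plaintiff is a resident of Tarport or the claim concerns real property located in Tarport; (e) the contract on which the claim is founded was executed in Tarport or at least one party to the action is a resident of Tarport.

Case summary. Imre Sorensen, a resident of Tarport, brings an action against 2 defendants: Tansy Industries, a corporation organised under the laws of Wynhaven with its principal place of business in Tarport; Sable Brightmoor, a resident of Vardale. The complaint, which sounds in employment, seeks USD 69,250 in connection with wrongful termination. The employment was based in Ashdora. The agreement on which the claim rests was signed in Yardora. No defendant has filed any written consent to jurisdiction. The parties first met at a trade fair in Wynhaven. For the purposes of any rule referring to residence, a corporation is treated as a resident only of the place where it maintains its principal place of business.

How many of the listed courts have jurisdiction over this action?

3

The Ashdora District Court:
  (a) The operative events occurred in Ashdora. Met.
  (b) The amount in controversy is $69,250, within the USD 150,000 ceiling — that alternative is enough. Met.
  (c) The plaintiff resides in Tarport, which is not Ashdora. Satisfied.
  (d) The claim is an employment claim, so this disjunct is met. The carve-out does not apply: the amount in controversy is $69,250, below the $100,000 floor. Satisfied.
  → Every requirement is satisfied — jurisdiction.
The Yardora High Bench:
  (a) The plaintiff resides in Tarport, which is not Yardora. Met.
  (b) The claim is an employment claim, not a tort claim. Met.
  (c) No such written consent has been filed. But the amount in controversy is $69,250, which meets the USD 15,000 floor, and the 'unless' clause therefore excuses the requirement. Met.
  (d) The contract was executed in Yardora, which satisfies one of the alternatives. Condition met.
  (e) The amount in controversy is USD 69,250, within the USD 250,000 ceiling, so one alternative holds. Satisfied.
  → Jurisdiction lies.
The Tarport Court of Common Pleas:
  (a) The claim is an employment claim, not a contract claim. Condition met.
  (b) The amount in controversy is USD 69,250, within the 72,500 dollars ceiling. Condition met.
  (c) The amount in controversy is USD 69,250, which meets the USD 15,000 floor, so this disjunct is met. Met.
  (d) The plaintiff resides in Tarport, so one alternative holds. Condition met.
  (e) Imre Sorensen resides in Tarport — that alternative is enough. Met.
  → The court has jurisdiction.
Courts with jurisdiction: the Ashdora District Court, the Yardora High Bench, the Tarport Court of Common Pleas — 3 in total.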